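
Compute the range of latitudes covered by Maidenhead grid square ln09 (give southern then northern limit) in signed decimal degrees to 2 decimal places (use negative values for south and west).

Field L=11, N=13: +11·20° lon, +13·10° lat → SW at lon 40°, lat 40°.
Square 0, 9: +0·2° lon, +9·1° lat → SW at lon 40°, lat 49°.
Cell spans 2° lon × 1° lat.
south 49.00, north 50.00.

49.00, 50.00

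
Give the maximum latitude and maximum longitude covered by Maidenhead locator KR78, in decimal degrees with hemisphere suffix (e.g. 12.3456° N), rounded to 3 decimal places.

89.000° N, 36.000° E

Field K=10, R=17: +10·20° lon, +17·10° lat → SW at lon 20°, lat 80°.
Square 7, 8: +7·2° lon, +8·1° lat → SW at lon 34°, lat 88°.
Cell spans 2° lon × 1° lat. NE corner is SW corner plus one full cell.
latitude 89.000° N, longitude 36.000° E.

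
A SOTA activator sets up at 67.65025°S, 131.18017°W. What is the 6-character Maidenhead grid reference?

Shift to the Maidenhead origin (180°W, 90°S): lon 48.8198, lat 22.3498.
Field: 48.8198/20 → 2 → C, 22.3498/10 → 2 → C; chars CC.
Square: 8.8198/2 → 4, 2.3498/1 → 2; chars 42.
Subsquare: 0.8198/0.0833333 → 9 → j, 0.3498/0.0416667 → 8 → i; chars ji.

CC42ji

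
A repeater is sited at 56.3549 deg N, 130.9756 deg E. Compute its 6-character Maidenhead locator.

Add 180° to longitude and 90° to latitude: 310.9756, 146.3549.
Field: 310.9756/20 → 15 → P, 146.3549/10 → 14 → O; chars PO.
Square: 10.9756/2 → 5, 6.3549/1 → 6; chars 56.
Subsquare: 0.9756/0.0833333 → 11 → l, 0.3549/0.0416667 → 8 → i; chars li.

PO56li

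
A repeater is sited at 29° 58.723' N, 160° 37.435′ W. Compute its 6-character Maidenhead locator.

AL99qx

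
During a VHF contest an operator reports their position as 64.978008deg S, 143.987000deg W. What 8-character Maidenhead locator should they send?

BC85aa15

Add 180° to longitude and 90° to latitude: 36.01300, 25.02199.
Field (20°×10°, letters A–R): lon ⌊36.01300/20⌋ = 1 → B; lat ⌊25.02199/10⌋ = 2 → C.
Square (2°×1°, digits 0–9): lon ⌊16.01300/2⌋ = 8; lat ⌊5.02199/1⌋ = 5.
Subsquare (5′×2.5′, letters a–x): lon ⌊0.01300/0.0833333⌋ = 0 → a; lat ⌊0.02199/0.0416667⌋ = 0 → a.
Extended square (30″×15″, digits 0–9): lon ⌊0.01300/0.00833333⌋ = 1; lat ⌊0.02199/0.00416667⌋ = 5.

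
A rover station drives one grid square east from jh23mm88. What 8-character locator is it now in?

JH23mm98

Longitude extended square 8; +1 → 9.
The latitude characters are unchanged.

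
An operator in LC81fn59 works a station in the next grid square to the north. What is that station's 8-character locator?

LC81fo50

Latitude extended square 9; +1 → 10, wraps to 0, carry into subsquare.
Latitude subsquare n = 13; +1 → 14 = o.
The longitude characters are unchanged.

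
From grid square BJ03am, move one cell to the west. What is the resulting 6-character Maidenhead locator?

AJ93xm

Longitude subsquare a = 0; −1 → -1, wraps to 23 = x, carry into square.
Longitude square 0; −1 → -1, wraps to 9, carry into field.
Longitude field B = 1; −1 → 0 = A.
The latitude characters are unchanged.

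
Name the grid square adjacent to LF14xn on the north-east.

Longitude subsquare x = 23; +1 → 24, wraps to 0 = a, carry into square.
Longitude square 1; +1 → 2.
Latitude subsquare n = 13; +1 → 14 = o.

LF24ao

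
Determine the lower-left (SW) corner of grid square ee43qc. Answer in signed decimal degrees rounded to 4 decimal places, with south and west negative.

-46.9167, -90.6667

Field E=4, E=4: +4·20° lon, +4·10° lat → SW at lon -100°, lat -50°.
Square 4, 3: +4·2° lon, +3·1° lat → SW at lon -92°, lat -47°.
Subsquare q=16, c=2: +16·0.0833333° lon, +2·0.0416667° lat → SW at lon -90.6667°, lat -46.9167°.
latitude -46.9167, longitude -90.6667.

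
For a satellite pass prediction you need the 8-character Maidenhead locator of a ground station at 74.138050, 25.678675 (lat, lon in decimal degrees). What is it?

KQ24ud13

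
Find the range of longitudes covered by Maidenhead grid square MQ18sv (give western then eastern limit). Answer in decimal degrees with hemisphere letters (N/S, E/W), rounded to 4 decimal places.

63.5000° E, 63.5833° E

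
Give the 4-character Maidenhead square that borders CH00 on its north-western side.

BH91

Longitude square 0; −1 → -1, wraps to 9, carry into field.
Longitude field C = 2; −1 → 1 = B.
Latitude square 0; +1 → 1.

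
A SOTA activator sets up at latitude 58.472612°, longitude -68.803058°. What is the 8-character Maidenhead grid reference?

Offset from 180°W / 90°S: lon 111.19694°, lat 148.47261°.
Field (20°×10°, letters A–R): lon ⌊111.19694/20⌋ = 5 → F; lat ⌊148.47261/10⌋ = 14 → O.
Square (2°×1°, digits 0–9): lon ⌊11.19694/2⌋ = 5; lat ⌊8.47261/1⌋ = 8.
Subsquare (5′×2.5′, letters a–x): lon ⌊1.19694/0.0833333⌋ = 14 → o; lat ⌊0.47261/0.0416667⌋ = 11 → l.
Extended square (30″×15″, digits 0–9): lon ⌊0.03028/0.00833333⌋ = 3; lat ⌊0.01428/0.00416667⌋ = 3.

FO58ol33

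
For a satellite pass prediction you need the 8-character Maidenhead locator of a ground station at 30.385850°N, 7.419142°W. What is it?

Offset from 180°W / 90°S: lon 172.58086°, lat 120.38585°.
Field: 172.58086/20 → 8 → I, 120.38585/10 → 12 → M; chars IM.
Square: 12.58086/2 → 6, 0.38585/1 → 0; chars 60.
Subsquare: 0.58086/0.0833333 → 6 → g, 0.38585/0.0416667 → 9 → j; chars gj.
Extended square: 0.08086/0.00833333 → 9, 0.01085/0.00416667 → 2; chars 92.

IM60gj92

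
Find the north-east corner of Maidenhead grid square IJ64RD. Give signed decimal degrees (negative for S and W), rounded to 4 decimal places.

Field I=8, J=9: +8·20° lon, +9·10° lat → SW at lon -20°, lat 0°.
Square 6, 4: +6·2° lon, +4·1° lat → SW at lon -8°, lat 4°.
Subsquare r=17, d=3: +17·0.0833333° lon, +3·0.0416667° lat → SW at lon -6.58333°, lat 4.125°.
Cell spans 0.0833333° lon × 0.0416667° lat. NE corner is SW corner plus one full cell.
latitude 4.1667, longitude -6.5000.

4.1667, -6.5000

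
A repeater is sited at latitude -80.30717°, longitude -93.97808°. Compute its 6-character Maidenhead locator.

EA39aq

Add 180° to longitude and 90° to latitude: 86.0219, 9.6928.
Field: lon ⌊86.0219/20⌋ = 4 → E; lat ⌊9.6928/10⌋ = 0 → A.
Square: lon ⌊6.0219/2⌋ = 3; lat ⌊9.6928/1⌋ = 9.
Subsquare: lon ⌊0.0219/0.0833333⌋ = 0 → a; lat ⌊0.6928/0.0416667⌋ = 16 → q.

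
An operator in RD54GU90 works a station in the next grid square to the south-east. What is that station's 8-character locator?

RD54ht09

Longitude extended square 9; +1 → 10, wraps to 0, carry into subsquare.
Longitude subsquare g = 6; +1 → 7 = h.
Latitude extended square 0; −1 → -1, wraps to 9, carry into subsquare.
Latitude subsquare u = 20; −1 → 19 = t.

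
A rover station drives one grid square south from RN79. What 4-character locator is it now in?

RN78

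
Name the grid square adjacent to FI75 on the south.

FI74

Latitude square 5; −1 → 4.
The longitude characters are unchanged.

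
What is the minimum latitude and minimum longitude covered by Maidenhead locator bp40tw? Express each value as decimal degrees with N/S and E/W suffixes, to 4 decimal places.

60.9167° N, 150.4167° W

Field B=1, P=15: +1·20° lon, +15·10° lat → SW at lon -160°, lat 60°.
Square 4, 0: +4·2° lon, +0·1° lat → SW at lon -152°, lat 60°.
Subsquare t=19, w=22: +19·0.0833333° lon, +22·0.0416667° lat → SW at lon -150.417°, lat 60.9167°.
latitude 60.9167° N, longitude 150.4167° W.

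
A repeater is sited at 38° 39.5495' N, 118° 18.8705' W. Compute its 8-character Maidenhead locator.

Offset from 180°W / 90°S: lon 61.68549°, lat 128.65916°.
Field (20°×10°, letters A–R): lon ⌊61.68549/20⌋ = 3 → D; lat ⌊128.65916/10⌋ = 12 → M.
Square (2°×1°, digits 0–9): lon ⌊1.68549/2⌋ = 0; lat ⌊8.65916/1⌋ = 8.
Subsquare (5′×2.5′, letters a–x): lon ⌊1.68549/0.0833333⌋ = 20 → u; lat ⌊0.65916/0.0416667⌋ = 15 → p.
Extended square (30″×15″, digits 0–9): lon ⌊0.01882/0.00833333⌋ = 2; lat ⌊0.03416/0.00416667⌋ = 8.

DM08up28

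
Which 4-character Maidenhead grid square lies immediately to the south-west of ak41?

Longitude square 4; −1 → 3.
Latitude square 1; −1 → 0.

AK30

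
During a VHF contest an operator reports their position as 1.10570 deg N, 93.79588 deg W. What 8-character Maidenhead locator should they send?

EJ31cc45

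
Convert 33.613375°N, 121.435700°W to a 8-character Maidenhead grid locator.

Shift to the Maidenhead origin (180°W, 90°S): lon 58.56430, lat 123.61337.
Field: lon ⌊58.56430/20⌋ = 2 → C; lat ⌊123.61337/10⌋ = 12 → M.
Square: lon ⌊18.56430/2⌋ = 9; lat ⌊3.61337/1⌋ = 3.
Subsquare: lon ⌊0.56430/0.0833333⌋ = 6 → g; lat ⌊0.61337/0.0416667⌋ = 14 → o.
Extended square: lon ⌊0.06430/0.00833333⌋ = 7; lat ⌊0.03004/0.00416667⌋ = 7.

CM93go77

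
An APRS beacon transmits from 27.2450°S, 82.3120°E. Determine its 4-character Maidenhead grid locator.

NG12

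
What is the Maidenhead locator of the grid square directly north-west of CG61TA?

Longitude subsquare t = 19; −1 → 18 = s.
Latitude subsquare a = 0; +1 → 1 = b.

CG61sb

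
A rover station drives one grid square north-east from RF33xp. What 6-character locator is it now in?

RF43aq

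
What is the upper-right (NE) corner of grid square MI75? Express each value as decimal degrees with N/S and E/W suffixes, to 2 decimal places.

Field M=12, I=8: +12·20° lon, +8·10° lat → SW at lon 60°, lat -10°.
Square 7, 5: +7·2° lon, +5·1° lat → SW at lon 74°, lat -5°.
Cell spans 2° lon × 1° lat. NE corner is SW corner plus one full cell.
latitude 4.00° S, longitude 76.00° E.

4.00° S, 76.00° E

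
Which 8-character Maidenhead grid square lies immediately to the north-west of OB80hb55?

Longitude extended square 5; −1 → 4.
Latitude extended square 5; +1 → 6.

OB80hb46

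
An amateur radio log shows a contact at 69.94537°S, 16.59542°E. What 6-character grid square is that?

JC80hb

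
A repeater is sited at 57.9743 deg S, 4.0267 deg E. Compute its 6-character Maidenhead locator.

JD22aa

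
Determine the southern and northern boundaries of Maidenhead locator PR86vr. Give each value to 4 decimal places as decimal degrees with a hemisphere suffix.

Field P=15, R=17: +15·20° lon, +17·10° lat → SW at lon 120°, lat 80°.
Square 8, 6: +8·2° lon, +6·1° lat → SW at lon 136°, lat 86°.
Subsquare v=21, r=17: +21·0.0833333° lon, +17·0.0416667° lat → SW at lon 137.75°, lat 86.7083°.
Cell spans 0.0833333° lon × 0.0416667° lat.
south 86.7083° N, north 86.7500° N.

86.7083° N, 86.7500° N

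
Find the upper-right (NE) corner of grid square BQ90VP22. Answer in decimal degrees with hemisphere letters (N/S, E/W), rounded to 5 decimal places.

70.63750° N, 140.22500° W

Field B=1, Q=16: +1·20° lon, +16·10° lat → SW at lon -160°, lat 70°.
Square 9, 0: +9·2° lon, +0·1° lat → SW at lon -142°, lat 70°.
Subsquare v=21, p=15: +21·0.0833333° lon, +15·0.0416667° lat → SW at lon -140.25°, lat 70.625°.
Extended square 2, 2: +2·0.00833333° lon, +2·0.00416667° lat → SW at lon -140.233°, lat 70.6333°.
Cell spans 0.00833333° lon × 0.00416667° lat. NE corner is SW corner plus one full cell.
latitude 70.63750° N, longitude 140.22500° W.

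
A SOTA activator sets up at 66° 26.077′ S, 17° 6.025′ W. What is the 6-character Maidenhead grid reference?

IC13kn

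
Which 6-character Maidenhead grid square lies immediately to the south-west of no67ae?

NO57xd

Longitude subsquare a = 0; −1 → -1, wraps to 23 = x, carry into square.
Longitude square 6; −1 → 5.
Latitude subsquare e = 4; −1 → 3 = d.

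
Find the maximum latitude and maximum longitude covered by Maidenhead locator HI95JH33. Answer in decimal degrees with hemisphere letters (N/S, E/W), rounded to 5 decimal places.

4.69167° S, 21.21667° W

Field H=7, I=8: +7·20° lon, +8·10° lat → SW at lon -40°, lat -10°.
Square 9, 5: +9·2° lon, +5·1° lat → SW at lon -22°, lat -5°.
Subsquare j=9, h=7: +9·0.0833333° lon, +7·0.0416667° lat → SW at lon -21.25°, lat -4.70833°.
Extended square 3, 3: +3·0.00833333° lon, +3·0.00416667° lat → SW at lon -21.225°, lat -4.69583°.
Cell spans 0.00833333° lon × 0.00416667° lat. NE corner is SW corner plus one full cell.
latitude 4.69167° S, longitude 21.21667° W.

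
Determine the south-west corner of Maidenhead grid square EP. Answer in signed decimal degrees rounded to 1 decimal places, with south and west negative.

Field E=4, P=15: +4·20° lon, +15·10° lat → SW at lon -100°, lat 60°.
latitude 60.0, longitude -100.0.

60.0, -100.0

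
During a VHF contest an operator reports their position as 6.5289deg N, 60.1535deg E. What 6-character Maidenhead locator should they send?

Shift to the Maidenhead origin (180°W, 90°S): lon 240.1535, lat 96.5289.
Field: lon ⌊240.1535/20⌋ = 12 → M; lat ⌊96.5289/10⌋ = 9 → J.
Square: lon ⌊0.1535/2⌋ = 0; lat ⌊6.5289/1⌋ = 6.
Subsquare: lon ⌊0.1535/0.0833333⌋ = 1 → b; lat ⌊0.5289/0.0416667⌋ = 12 → m.

MJ06bm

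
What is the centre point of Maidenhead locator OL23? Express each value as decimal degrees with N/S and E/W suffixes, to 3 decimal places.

Field O=14, L=11: +14·20° lon, +11·10° lat → SW at lon 100°, lat 20°.
Square 2, 3: +2·2° lon, +3·1° lat → SW at lon 104°, lat 23°.
Cell spans 2° lon × 1° lat. Centre is SW corner plus half of each.
latitude 23.500° N, longitude 105.000° E.

23.500° N, 105.000° E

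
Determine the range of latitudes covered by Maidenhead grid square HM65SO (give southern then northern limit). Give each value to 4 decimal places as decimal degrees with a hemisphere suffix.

35.5833° N, 35.6250° N

Field H=7, M=12: +7·20° lon, +12·10° lat → SW at lon -40°, lat 30°.
Square 6, 5: +6·2° lon, +5·1° lat → SW at lon -28°, lat 35°.
Subsquare s=18, o=14: +18·0.0833333° lon, +14·0.0416667° lat → SW at lon -26.5°, lat 35.5833°.
Cell spans 0.0833333° lon × 0.0416667° lat.
south 35.5833° N, north 35.6250° N.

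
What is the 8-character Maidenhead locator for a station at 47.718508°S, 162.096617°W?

AE82wg87

Offset from 180°W / 90°S: lon 17.90338°, lat 42.28149°.
Field: 17.90338/20 → 0 → A, 42.28149/10 → 4 → E; chars AE.
Square: 17.90338/2 → 8, 2.28149/1 → 2; chars 82.
Subsquare: 1.90338/0.0833333 → 22 → w, 0.28149/0.0416667 → 6 → g; chars wg.
Extended square: 0.07005/0.00833333 → 8, 0.03149/0.00416667 → 7; chars 87.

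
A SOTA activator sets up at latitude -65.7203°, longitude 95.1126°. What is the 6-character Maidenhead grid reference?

Shift to the Maidenhead origin (180°W, 90°S): lon 275.1126, lat 24.2797.
Field: 275.1126/20 → 13 → N, 24.2797/10 → 2 → C; chars NC.
Square: 15.1126/2 → 7, 4.2797/1 → 4; chars 74.
Subsquare: 1.1126/0.0833333 → 13 → n, 0.2797/0.0416667 → 6 → g; chars ng.

NC74ng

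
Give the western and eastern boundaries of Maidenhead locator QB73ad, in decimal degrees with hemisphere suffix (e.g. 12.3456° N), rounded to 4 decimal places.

Field Q=16, B=1: +16·20° lon, +1·10° lat → SW at lon 140°, lat -80°.
Square 7, 3: +7·2° lon, +3·1° lat → SW at lon 154°, lat -77°.
Subsquare a=0, d=3: +0·0.0833333° lon, +3·0.0416667° lat → SW at lon 154°, lat -76.875°.
Cell spans 0.0833333° lon × 0.0416667° lat.
west 154.0000° E, east 154.0833° E.

154.0000° E, 154.0833° E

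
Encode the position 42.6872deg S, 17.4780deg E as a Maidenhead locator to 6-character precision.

JE87rh

Shift to the Maidenhead origin (180°W, 90°S): lon 197.4780, lat 47.3128.
Field (20°×10°, letters A–R): lon ⌊197.4780/20⌋ = 9 → J; lat ⌊47.3128/10⌋ = 4 → E.
Square (2°×1°, digits 0–9): lon ⌊17.4780/2⌋ = 8; lat ⌊7.3128/1⌋ = 7.
Subsquare (5′×2.5′, letters a–x): lon ⌊1.4780/0.0833333⌋ = 17 → r; lat ⌊0.3128/0.0416667⌋ = 7 → h.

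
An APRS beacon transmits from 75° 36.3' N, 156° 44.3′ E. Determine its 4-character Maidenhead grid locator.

QQ85

Offset from 180°W / 90°S: lon 336.74°, lat 165.61°.
Field: lon ⌊336.74/20⌋ = 16 → Q; lat ⌊165.61/10⌋ = 16 → Q.
Square: lon ⌊16.74/2⌋ = 8; lat ⌊5.61/1⌋ = 5.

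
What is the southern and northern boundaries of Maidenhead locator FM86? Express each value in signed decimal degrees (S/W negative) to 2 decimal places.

36.00, 37.00

Field F=5, M=12: +5·20° lon, +12·10° lat → SW at lon -80°, lat 30°.
Square 8, 6: +8·2° lon, +6·1° lat → SW at lon -64°, lat 36°.
Cell spans 2° lon × 1° lat.
south 36.00, north 37.00.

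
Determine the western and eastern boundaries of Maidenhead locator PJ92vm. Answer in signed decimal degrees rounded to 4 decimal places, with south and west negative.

139.7500, 139.8333

Field P=15, J=9: +15·20° lon, +9·10° lat → SW at lon 120°, lat 0°.
Square 9, 2: +9·2° lon, +2·1° lat → SW at lon 138°, lat 2°.
Subsquare v=21, m=12: +21·0.0833333° lon, +12·0.0416667° lat → SW at lon 139.75°, lat 2.5°.
Cell spans 0.0833333° lon × 0.0416667° lat.
west 139.7500, east 139.8333.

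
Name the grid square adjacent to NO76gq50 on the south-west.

NO76gp49

Longitude extended square 5; −1 → 4.
Latitude extended square 0; −1 → -1, wraps to 9, carry into subsquare.
Latitude subsquare q = 16; −1 → 15 = p.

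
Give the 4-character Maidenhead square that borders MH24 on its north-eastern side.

Longitude square 2; +1 → 3.
Latitude square 4; +1 → 5.

MH35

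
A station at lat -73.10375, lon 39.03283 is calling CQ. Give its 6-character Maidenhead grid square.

Shift to the Maidenhead origin (180°W, 90°S): lon 219.0328, lat 16.8962.
Field: 219.0328/20 → 10 → K, 16.8962/10 → 1 → B; chars KB.
Square: 19.0328/2 → 9, 6.8962/1 → 6; chars 96.
Subsquare: 1.0328/0.0833333 → 12 → m, 0.8962/0.0416667 → 21 → v; chars mv.

KB96mv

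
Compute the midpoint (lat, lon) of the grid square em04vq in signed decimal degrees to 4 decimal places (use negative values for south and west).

34.6875, -98.2083

Field E=4, M=12: +4·20° lon, +12·10° lat → SW at lon -100°, lat 30°.
Square 0, 4: +0·2° lon, +4·1° lat → SW at lon -100°, lat 34°.
Subsquare v=21, q=16: +21·0.0833333° lon, +16·0.0416667° lat → SW at lon -98.25°, lat 34.6667°.
Cell spans 0.0833333° lon × 0.0416667° lat. Centre is SW corner plus half of each.
latitude 34.6875, longitude -98.2083.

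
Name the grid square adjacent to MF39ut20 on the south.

Latitude extended square 0; −1 → -1, wraps to 9, carry into subsquare.
Latitude subsquare t = 19; −1 → 18 = s.
The longitude characters are unchanged.

MF39us29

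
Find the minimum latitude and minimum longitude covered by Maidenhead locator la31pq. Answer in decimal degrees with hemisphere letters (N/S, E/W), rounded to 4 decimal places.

88.3333° S, 47.2500° E

Field L=11, A=0: +11·20° lon, +0·10° lat → SW at lon 40°, lat -90°.
Square 3, 1: +3·2° lon, +1·1° lat → SW at lon 46°, lat -89°.
Subsquare p=15, q=16: +15·0.0833333° lon, +16·0.0416667° lat → SW at lon 47.25°, lat -88.3333°.
latitude 88.3333° S, longitude 47.2500° E.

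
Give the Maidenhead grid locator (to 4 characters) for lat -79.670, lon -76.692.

FB10

Add 180° to longitude and 90° to latitude: 103.31, 10.33.
Field: lon ⌊103.31/20⌋ = 5 → F; lat ⌊10.33/10⌋ = 1 → B.
Square: lon ⌊3.31/2⌋ = 1; lat ⌊0.33/1⌋ = 0.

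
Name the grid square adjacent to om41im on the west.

Longitude subsquare i = 8; −1 → 7 = h.
The latitude characters are unchanged.

OM41hm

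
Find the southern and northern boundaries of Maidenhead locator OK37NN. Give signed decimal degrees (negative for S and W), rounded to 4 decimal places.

17.5417, 17.5833

Field O=14, K=10: +14·20° lon, +10·10° lat → SW at lon 100°, lat 10°.
Square 3, 7: +3·2° lon, +7·1° lat → SW at lon 106°, lat 17°.
Subsquare n=13, n=13: +13·0.0833333° lon, +13·0.0416667° lat → SW at lon 107.083°, lat 17.5417°.
Cell spans 0.0833333° lon × 0.0416667° lat.
south 17.5417, north 17.5833.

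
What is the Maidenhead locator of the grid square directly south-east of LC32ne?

Longitude subsquare n = 13; +1 → 14 = o.
Latitude subsquare e = 4; −1 → 3 = d.

LC32od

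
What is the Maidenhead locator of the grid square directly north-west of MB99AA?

Longitude subsquare a = 0; −1 → -1, wraps to 23 = x, carry into square.
Longitude square 9; −1 → 8.
Latitude subsquare a = 0; +1 → 1 = b.

MB89xb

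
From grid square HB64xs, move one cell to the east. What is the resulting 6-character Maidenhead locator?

Longitude subsquare x = 23; +1 → 24, wraps to 0 = a, carry into square.
Longitude square 6; +1 → 7.
The latitude characters are unchanged.

HB74as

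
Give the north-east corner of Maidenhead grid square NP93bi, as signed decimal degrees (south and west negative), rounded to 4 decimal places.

63.3750, 98.1667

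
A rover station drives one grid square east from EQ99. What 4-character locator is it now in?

Longitude square 9; +1 → 10, wraps to 0, carry into field.
Longitude field E = 4; +1 → 5 = F.
The latitude characters are unchanged.

FQ09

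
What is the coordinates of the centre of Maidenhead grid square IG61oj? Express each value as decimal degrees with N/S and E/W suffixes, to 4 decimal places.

Field I=8, G=6: +8·20° lon, +6·10° lat → SW at lon -20°, lat -30°.
Square 6, 1: +6·2° lon, +1·1° lat → SW at lon -8°, lat -29°.
Subsquare o=14, j=9: +14·0.0833333° lon, +9·0.0416667° lat → SW at lon -6.83333°, lat -28.625°.
Cell spans 0.0833333° lon × 0.0416667° lat. Centre is SW corner plus half of each.
latitude 28.6042° S, longitude 6.7917° W.

28.6042° S, 6.7917° W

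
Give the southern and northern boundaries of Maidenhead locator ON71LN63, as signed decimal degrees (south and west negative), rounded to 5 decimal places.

41.55417, 41.55833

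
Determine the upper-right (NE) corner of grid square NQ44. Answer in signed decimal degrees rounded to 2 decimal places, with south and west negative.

75.00, 90.00

Field N=13, Q=16: +13·20° lon, +16·10° lat → SW at lon 80°, lat 70°.
Square 4, 4: +4·2° lon, +4·1° lat → SW at lon 88°, lat 74°.
Cell spans 2° lon × 1° lat. NE corner is SW corner plus one full cell.
latitude 75.00, longitude 90.00.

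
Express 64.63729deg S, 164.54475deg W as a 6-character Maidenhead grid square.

Add 180° to longitude and 90° to latitude: 15.4553, 25.3627.
Field (20°×10°, letters A–R): lon ⌊15.4553/20⌋ = 0 → A; lat ⌊25.3627/10⌋ = 2 → C.
Square (2°×1°, digits 0–9): lon ⌊15.4553/2⌋ = 7; lat ⌊5.3627/1⌋ = 5.
Subsquare (5′×2.5′, letters a–x): lon ⌊1.4553/0.0833333⌋ = 17 → r; lat ⌊0.3627/0.0416667⌋ = 8 → i.

AC75ri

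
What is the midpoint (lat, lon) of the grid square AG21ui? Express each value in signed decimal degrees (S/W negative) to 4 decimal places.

-28.6458, -174.2917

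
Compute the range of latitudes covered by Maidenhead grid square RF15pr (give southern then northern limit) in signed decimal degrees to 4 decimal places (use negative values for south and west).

Field R=17, F=5: +17·20° lon, +5·10° lat → SW at lon 160°, lat -40°.
Square 1, 5: +1·2° lon, +5·1° lat → SW at lon 162°, lat -35°.
Subsquare p=15, r=17: +15·0.0833333° lon, +17·0.0416667° lat → SW at lon 163.25°, lat -34.2917°.
Cell spans 0.0833333° lon × 0.0416667° lat.
south -34.2917, north -34.2500.

-34.2917, -34.2500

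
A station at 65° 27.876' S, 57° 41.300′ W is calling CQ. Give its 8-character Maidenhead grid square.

GC14dm78

Offset from 180°W / 90°S: lon 122.31167°, lat 24.53540°.
Field: lon ⌊122.31167/20⌋ = 6 → G; lat ⌊24.53540/10⌋ = 2 → C.
Square: lon ⌊2.31167/2⌋ = 1; lat ⌊4.53540/1⌋ = 4.
Subsquare: lon ⌊0.31167/0.0833333⌋ = 3 → d; lat ⌊0.53540/0.0416667⌋ = 12 → m.
Extended square: lon ⌊0.06167/0.00833333⌋ = 7; lat ⌊0.03540/0.00416667⌋ = 8.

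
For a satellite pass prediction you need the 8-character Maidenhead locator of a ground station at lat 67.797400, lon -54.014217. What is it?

Add 180° to longitude and 90° to latitude: 125.98578, 157.79740.
Field: 125.98578/20 → 6 → G, 157.79740/10 → 15 → P; chars GP.
Square: 5.98578/2 → 2, 7.79740/1 → 7; chars 27.
Subsquare: 1.98578/0.0833333 → 23 → x, 0.79740/0.0416667 → 19 → t; chars xt.
Extended square: 0.06912/0.00833333 → 8, 0.00573/0.00416667 → 1; chars 81.

GP27xt81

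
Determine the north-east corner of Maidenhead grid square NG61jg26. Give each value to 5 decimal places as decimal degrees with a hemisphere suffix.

Field N=13, G=6: +13·20° lon, +6·10° lat → SW at lon 80°, lat -30°.
Square 6, 1: +6·2° lon, +1·1° lat → SW at lon 92°, lat -29°.
Subsquare j=9, g=6: +9·0.0833333° lon, +6·0.0416667° lat → SW at lon 92.75°, lat -28.75°.
Extended square 2, 6: +2·0.00833333° lon, +6·0.00416667° lat → SW at lon 92.7667°, lat -28.725°.
Cell spans 0.00833333° lon × 0.00416667° lat. NE corner is SW corner plus one full cell.
latitude 28.72083° S, longitude 92.77500° E.

28.72083° S, 92.77500° E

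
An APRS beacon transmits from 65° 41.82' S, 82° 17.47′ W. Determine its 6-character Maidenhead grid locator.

Shift to the Maidenhead origin (180°W, 90°S): lon 97.7088, lat 24.3030.
Field: lon ⌊97.7088/20⌋ = 4 → E; lat ⌊24.3030/10⌋ = 2 → C.
Square: lon ⌊17.7088/2⌋ = 8; lat ⌊4.3030/1⌋ = 4.
Subsquare: lon ⌊1.7088/0.0833333⌋ = 20 → u; lat ⌊0.3030/0.0416667⌋ = 7 → h.

EC84uh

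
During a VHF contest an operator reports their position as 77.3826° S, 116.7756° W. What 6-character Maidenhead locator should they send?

DB12oo

Add 180° to longitude and 90° to latitude: 63.2244, 12.6174.
Field (20°×10°, letters A–R): 63.2244/20 → 3 → D, 12.6174/10 → 1 → B; chars DB.
Square (2°×1°, digits 0–9): 3.2244/2 → 1, 2.6174/1 → 2; chars 12.
Subsquare (5′×2.5′, letters a–x): 1.2244/0.0833333 → 14 → o, 0.6174/0.0416667 → 14 → o; chars oo.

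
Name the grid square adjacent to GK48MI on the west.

GK48li

Longitude subsquare m = 12; −1 → 11 = l.
The latitude characters are unchanged.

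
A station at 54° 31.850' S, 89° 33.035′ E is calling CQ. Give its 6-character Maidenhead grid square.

ND45sl

Shift to the Maidenhead origin (180°W, 90°S): lon 269.5506, lat 35.4692.
Field: lon ⌊269.5506/20⌋ = 13 → N; lat ⌊35.4692/10⌋ = 3 → D.
Square: lon ⌊9.5506/2⌋ = 4; lat ⌊5.4692/1⌋ = 5.
Subsquare: lon ⌊1.5506/0.0833333⌋ = 18 → s; lat ⌊0.4692/0.0416667⌋ = 11 → l.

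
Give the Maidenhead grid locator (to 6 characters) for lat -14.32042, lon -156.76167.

Offset from 180°W / 90°S: lon 23.2383°, lat 75.6796°.
Field: lon ⌊23.2383/20⌋ = 1 → B; lat ⌊75.6796/10⌋ = 7 → H.
Square: lon ⌊3.2383/2⌋ = 1; lat ⌊5.6796/1⌋ = 5.
Subsquare: lon ⌊1.2383/0.0833333⌋ = 14 → o; lat ⌊0.6796/0.0416667⌋ = 16 → q.

BH15oq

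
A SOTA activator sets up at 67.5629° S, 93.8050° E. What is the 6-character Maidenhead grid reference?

Add 180° to longitude and 90° to latitude: 273.8050, 22.4371.
Field: lon ⌊273.8050/20⌋ = 13 → N; lat ⌊22.4371/10⌋ = 2 → C.
Square: lon ⌊13.8050/2⌋ = 6; lat ⌊2.4371/1⌋ = 2.
Subsquare: lon ⌊1.8050/0.0833333⌋ = 21 → v; lat ⌊0.4371/0.0416667⌋ = 10 → k.

NC62vk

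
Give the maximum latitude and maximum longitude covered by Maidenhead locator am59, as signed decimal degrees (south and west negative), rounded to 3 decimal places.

Field A=0, M=12: +0·20° lon, +12·10° lat → SW at lon -180°, lat 30°.
Square 5, 9: +5·2° lon, +9·1° lat → SW at lon -170°, lat 39°.
Cell spans 2° lon × 1° lat. NE corner is SW corner plus one full cell.
latitude 40.000, longitude -168.000.

40.000, -168.000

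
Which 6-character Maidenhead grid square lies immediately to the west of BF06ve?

BF06ue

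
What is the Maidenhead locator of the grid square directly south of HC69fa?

HC68fx

Latitude subsquare a = 0; −1 → -1, wraps to 23 = x, carry into square.
Latitude square 9; −1 → 8.
The longitude characters are unchanged.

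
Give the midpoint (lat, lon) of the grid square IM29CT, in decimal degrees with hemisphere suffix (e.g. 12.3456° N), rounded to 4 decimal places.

39.8125° N, 15.7917° W

Field I=8, M=12: +8·20° lon, +12·10° lat → SW at lon -20°, lat 30°.
Square 2, 9: +2·2° lon, +9·1° lat → SW at lon -16°, lat 39°.
Subsquare c=2, t=19: +2·0.0833333° lon, +19·0.0416667° lat → SW at lon -15.8333°, lat 39.7917°.
Cell spans 0.0833333° lon × 0.0416667° lat. Centre is SW corner plus half of each.
latitude 39.8125° N, longitude 15.7917° W.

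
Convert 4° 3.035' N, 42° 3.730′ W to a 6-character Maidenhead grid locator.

GJ84xb

Add 180° to longitude and 90° to latitude: 137.9378, 94.0506.
Field: 137.9378/20 → 6 → G, 94.0506/10 → 9 → J; chars GJ.
Square: 17.9378/2 → 8, 4.0506/1 → 4; chars 84.
Subsquare: 1.9378/0.0833333 → 23 → x, 0.0506/0.0416667 → 1 → b; chars xb.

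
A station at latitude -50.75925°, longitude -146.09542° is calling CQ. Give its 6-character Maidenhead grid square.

BD69wf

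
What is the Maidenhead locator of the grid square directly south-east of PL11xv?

Longitude subsquare x = 23; +1 → 24, wraps to 0 = a, carry into square.
Longitude square 1; +1 → 2.
Latitude subsquare v = 21; −1 → 20 = u.

PL21au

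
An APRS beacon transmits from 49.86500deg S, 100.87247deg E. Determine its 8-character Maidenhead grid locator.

OE00kd42

Add 180° to longitude and 90° to latitude: 280.87247, 40.13500.
Field (20°×10°, letters A–R): lon ⌊280.87247/20⌋ = 14 → O; lat ⌊40.13500/10⌋ = 4 → E.
Square (2°×1°, digits 0–9): lon ⌊0.87247/2⌋ = 0; lat ⌊0.13500/1⌋ = 0.
Subsquare (5′×2.5′, letters a–x): lon ⌊0.87247/0.0833333⌋ = 10 → k; lat ⌊0.13500/0.0416667⌋ = 3 → d.
Extended square (30″×15″, digits 0–9): lon ⌊0.03914/0.00833333⌋ = 4; lat ⌊0.01000/0.00416667⌋ = 2.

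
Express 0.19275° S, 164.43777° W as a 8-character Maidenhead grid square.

AI79st73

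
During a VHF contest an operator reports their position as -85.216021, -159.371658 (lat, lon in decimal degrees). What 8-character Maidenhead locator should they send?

BA04hs58

Offset from 180°W / 90°S: lon 20.62834°, lat 4.78398°.
Field (20°×10°, letters A–R): 20.62834/20 → 1 → B, 4.78398/10 → 0 → A; chars BA.
Square (2°×1°, digits 0–9): 0.62834/2 → 0, 4.78398/1 → 4; chars 04.
Subsquare (5′×2.5′, letters a–x): 0.62834/0.0833333 → 7 → h, 0.78398/0.0416667 → 18 → s; chars hs.
Extended square (30″×15″, digits 0–9): 0.04501/0.00833333 → 5, 0.03398/0.00416667 → 8; chars 58.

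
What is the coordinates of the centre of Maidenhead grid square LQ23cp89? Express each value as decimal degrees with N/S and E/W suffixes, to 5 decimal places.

Field L=11, Q=16: +11·20° lon, +16·10° lat → SW at lon 40°, lat 70°.
Square 2, 3: +2·2° lon, +3·1° lat → SW at lon 44°, lat 73°.
Subsquare c=2, p=15: +2·0.0833333° lon, +15·0.0416667° lat → SW at lon 44.1667°, lat 73.625°.
Extended square 8, 9: +8·0.00833333° lon, +9·0.00416667° lat → SW at lon 44.2333°, lat 73.6625°.
Cell spans 0.00833333° lon × 0.00416667° lat. Centre is SW corner plus half of each.
latitude 73.66458° N, longitude 44.23750° E.

73.66458° N, 44.23750° E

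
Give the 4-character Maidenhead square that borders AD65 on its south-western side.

AD54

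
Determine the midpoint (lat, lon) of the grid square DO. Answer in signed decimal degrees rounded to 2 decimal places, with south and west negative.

Field D=3, O=14: +3·20° lon, +14·10° lat → SW at lon -120°, lat 50°.
Cell spans 20° lon × 10° lat. Centre is SW corner plus half of each.
latitude 55.00, longitude -110.00.

55.00, -110.00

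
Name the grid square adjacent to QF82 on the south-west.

QF71

Longitude square 8; −1 → 7.
Latitude square 2; −1 → 1.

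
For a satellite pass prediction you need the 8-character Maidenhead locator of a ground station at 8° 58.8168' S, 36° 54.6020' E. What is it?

Add 180° to longitude and 90° to latitude: 216.91003, 81.01972.
Field: 216.91003/20 → 10 → K, 81.01972/10 → 8 → I; chars KI.
Square: 16.91003/2 → 8, 1.01972/1 → 1; chars 81.
Subsquare: 0.91003/0.0833333 → 10 → k, 0.01972/0.0416667 → 0 → a; chars ka.
Extended square: 0.07670/0.00833333 → 9, 0.01972/0.00416667 → 4; chars 94.

KI81ka94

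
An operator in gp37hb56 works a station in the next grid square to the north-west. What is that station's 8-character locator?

GP37hb47

Longitude extended square 5; −1 → 4.
Latitude extended square 6; +1 → 7.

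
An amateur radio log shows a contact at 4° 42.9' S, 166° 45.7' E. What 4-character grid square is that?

RI35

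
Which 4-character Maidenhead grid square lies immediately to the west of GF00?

Longitude square 0; −1 → -1, wraps to 9, carry into field.
Longitude field G = 6; −1 → 5 = F.
The latitude characters are unchanged.

FF90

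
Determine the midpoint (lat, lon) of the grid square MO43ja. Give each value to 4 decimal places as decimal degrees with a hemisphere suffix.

53.0208° N, 68.7917° E

Field M=12, O=14: +12·20° lon, +14·10° lat → SW at lon 60°, lat 50°.
Square 4, 3: +4·2° lon, +3·1° lat → SW at lon 68°, lat 53°.
Subsquare j=9, a=0: +9·0.0833333° lon, +0·0.0416667° lat → SW at lon 68.75°, lat 53°.
Cell spans 0.0833333° lon × 0.0416667° lat. Centre is SW corner plus half of each.
latitude 53.0208° N, longitude 68.7917° E.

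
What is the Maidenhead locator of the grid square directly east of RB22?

Longitude square 2; +1 → 3.
The latitude characters are unchanged.

RB32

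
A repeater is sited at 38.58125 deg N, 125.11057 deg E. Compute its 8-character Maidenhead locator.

Add 180° to longitude and 90° to latitude: 305.11057, 128.58125.
Field: 305.11057/20 → 15 → P, 128.58125/10 → 12 → M; chars PM.
Square: 5.11057/2 → 2, 8.58125/1 → 8; chars 28.
Subsquare: 1.11057/0.0833333 → 13 → n, 0.58125/0.0416667 → 13 → n; chars nn.
Extended square: 0.02724/0.00833333 → 3, 0.03958/0.00416667 → 9; chars 39.

PM28nn39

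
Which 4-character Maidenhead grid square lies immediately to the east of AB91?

BB01

Longitude square 9; +1 → 10, wraps to 0, carry into field.
Longitude field A = 0; +1 → 1 = B.
The latitude characters are unchanged.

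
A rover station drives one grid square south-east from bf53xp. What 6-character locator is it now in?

BF63ao

Longitude subsquare x = 23; +1 → 24, wraps to 0 = a, carry into square.
Longitude square 5; +1 → 6.
Latitude subsquare p = 15; −1 → 14 = o.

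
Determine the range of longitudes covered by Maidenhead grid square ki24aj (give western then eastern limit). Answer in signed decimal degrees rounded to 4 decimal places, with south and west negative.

24.0000, 24.0833

Field K=10, I=8: +10·20° lon, +8·10° lat → SW at lon 20°, lat -10°.
Square 2, 4: +2·2° lon, +4·1° lat → SW at lon 24°, lat -6°.
Subsquare a=0, j=9: +0·0.0833333° lon, +9·0.0416667° lat → SW at lon 24°, lat -5.625°.
Cell spans 0.0833333° lon × 0.0416667° lat.
west 24.0000, east 24.0833.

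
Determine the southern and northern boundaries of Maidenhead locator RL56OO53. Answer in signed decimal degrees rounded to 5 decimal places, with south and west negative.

Field R=17, L=11: +17·20° lon, +11·10° lat → SW at lon 160°, lat 20°.
Square 5, 6: +5·2° lon, +6·1° lat → SW at lon 170°, lat 26°.
Subsquare o=14, o=14: +14·0.0833333° lon, +14·0.0416667° lat → SW at lon 171.167°, lat 26.5833°.
Extended square 5, 3: +5·0.00833333° lon, +3·0.00416667° lat → SW at lon 171.208°, lat 26.5958°.
Cell spans 0.00833333° lon × 0.00416667° lat.
south 26.59583, north 26.60000.

26.59583, 26.60000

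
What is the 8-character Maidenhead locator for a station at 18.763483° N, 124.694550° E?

PK28is33

Shift to the Maidenhead origin (180°W, 90°S): lon 304.69455, lat 108.76348.
Field: lon ⌊304.69455/20⌋ = 15 → P; lat ⌊108.76348/10⌋ = 10 → K.
Square: lon ⌊4.69455/2⌋ = 2; lat ⌊8.76348/1⌋ = 8.
Subsquare: lon ⌊0.69455/0.0833333⌋ = 8 → i; lat ⌊0.76348/0.0416667⌋ = 18 → s.
Extended square: lon ⌊0.02788/0.00833333⌋ = 3; lat ⌊0.01348/0.00416667⌋ = 3.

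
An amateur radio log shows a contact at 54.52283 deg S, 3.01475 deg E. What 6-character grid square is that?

Shift to the Maidenhead origin (180°W, 90°S): lon 183.0147, lat 35.4772.
Field (20°×10°, letters A–R): 183.0147/20 → 9 → J, 35.4772/10 → 3 → D; chars JD.
Square (2°×1°, digits 0–9): 3.0147/2 → 1, 5.4772/1 → 5; chars 15.
Subsquare (5′×2.5′, letters a–x): 1.0147/0.0833333 → 12 → m, 0.4772/0.0416667 → 11 → l; chars ml.

JD15ml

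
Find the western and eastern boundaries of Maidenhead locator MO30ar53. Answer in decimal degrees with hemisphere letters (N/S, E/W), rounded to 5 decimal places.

66.04167° E, 66.05000° E

Field M=12, O=14: +12·20° lon, +14·10° lat → SW at lon 60°, lat 50°.
Square 3, 0: +3·2° lon, +0·1° lat → SW at lon 66°, lat 50°.
Subsquare a=0, r=17: +0·0.0833333° lon, +17·0.0416667° lat → SW at lon 66°, lat 50.7083°.
Extended square 5, 3: +5·0.00833333° lon, +3·0.00416667° lat → SW at lon 66.0417°, lat 50.7208°.
Cell spans 0.00833333° lon × 0.00416667° lat.
west 66.04167° E, east 66.05000° E.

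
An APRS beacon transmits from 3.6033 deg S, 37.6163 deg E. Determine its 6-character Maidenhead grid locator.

Offset from 180°W / 90°S: lon 217.6163°, lat 86.3967°.
Field: 217.6163/20 → 10 → K, 86.3967/10 → 8 → I; chars KI.
Square: 17.6163/2 → 8, 6.3967/1 → 6; chars 86.
Subsquare: 1.6163/0.0833333 → 19 → t, 0.3967/0.0416667 → 9 → j; chars tj.

KI86tj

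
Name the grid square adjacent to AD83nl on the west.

AD83ml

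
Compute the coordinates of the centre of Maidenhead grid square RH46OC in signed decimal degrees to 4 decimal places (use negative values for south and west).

Field R=17, H=7: +17·20° lon, +7·10° lat → SW at lon 160°, lat -20°.
Square 4, 6: +4·2° lon, +6·1° lat → SW at lon 168°, lat -14°.
Subsquare o=14, c=2: +14·0.0833333° lon, +2·0.0416667° lat → SW at lon 169.167°, lat -13.9167°.
Cell spans 0.0833333° lon × 0.0416667° lat. Centre is SW corner plus half of each.
latitude -13.8958, longitude 169.2083.

-13.8958, 169.2083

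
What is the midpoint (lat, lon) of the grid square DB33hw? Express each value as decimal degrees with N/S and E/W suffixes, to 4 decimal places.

Field D=3, B=1: +3·20° lon, +1·10° lat → SW at lon -120°, lat -80°.
Square 3, 3: +3·2° lon, +3·1° lat → SW at lon -114°, lat -77°.
Subsquare h=7, w=22: +7·0.0833333° lon, +22·0.0416667° lat → SW at lon -113.417°, lat -76.0833°.
Cell spans 0.0833333° lon × 0.0416667° lat. Centre is SW corner plus half of each.
latitude 76.0625° S, longitude 113.3750° W.

76.0625° S, 113.3750° W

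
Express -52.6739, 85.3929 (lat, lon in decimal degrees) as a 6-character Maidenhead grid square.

Add 180° to longitude and 90° to latitude: 265.3929, 37.3261.
Field (20°×10°, letters A–R): lon ⌊265.3929/20⌋ = 13 → N; lat ⌊37.3261/10⌋ = 3 → D.
Square (2°×1°, digits 0–9): lon ⌊5.3929/2⌋ = 2; lat ⌊7.3261/1⌋ = 7.
Subsquare (5′×2.5′, letters a–x): lon ⌊1.3929/0.0833333⌋ = 16 → q; lat ⌊0.3261/0.0416667⌋ = 7 → h.

ND27qh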